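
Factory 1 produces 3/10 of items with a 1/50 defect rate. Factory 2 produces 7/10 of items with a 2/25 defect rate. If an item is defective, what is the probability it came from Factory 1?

Using Bayes' theorem:
P(F1) = 3/10, P(D|F1) = 1/50
P(F2) = 7/10, P(D|F2) = 2/25
P(D) = P(D|F1)P(F1) + P(D|F2)P(F2)
     = \frac{31}{500}
P(F1|D) = P(D|F1)P(F1) / P(D)
= \frac{3}{31}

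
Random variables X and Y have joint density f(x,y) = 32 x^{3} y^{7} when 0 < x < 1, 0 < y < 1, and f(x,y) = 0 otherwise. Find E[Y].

E[Y] = ∫_0^1 ∫_0^1 y × f(x,y) dx dy
= \frac{8}{9}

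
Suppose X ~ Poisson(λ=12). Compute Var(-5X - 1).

For X ~ Poisson(λ=12):
Var(X) = 12
Var(-5X - 1) = (-5)² × Var(X) = 25 × 12 = 300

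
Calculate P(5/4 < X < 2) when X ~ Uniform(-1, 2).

P(5/4 < X < 2) = ∫_{5/4}^{2} f(x) dx
where f(x) = \frac{1}{3}
= \frac{1}{4}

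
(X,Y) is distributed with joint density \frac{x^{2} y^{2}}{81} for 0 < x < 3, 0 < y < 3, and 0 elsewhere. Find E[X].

f_X(x) = ∫_0^3 \frac{x^{2} y^{2}}{81} dy = \frac{x^{2}}{9}
E[X] = ∫_0^3 x × (\frac{x^{2}}{9}) dx = \frac{9}{4}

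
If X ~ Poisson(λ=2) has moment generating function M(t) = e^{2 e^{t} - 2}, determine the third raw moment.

To find E[X^3], compute M^(3)(0):
M^(1)(t) = 2 e^{t} e^{2 e^{t} - 2}
M^(2)(t) = 4 e^{2 t} e^{2 e^{t} - 2} + 2 e^{t} e^{2 e^{t} - 2}
M^(3)(t) = 8 e^{3 t} e^{2 e^{t} - 2} + 12 e^{2 t} e^{2 e^{t} - 2} + 2 e^{t} e^{2 e^{t} - 2}
M^(3)(0) = 22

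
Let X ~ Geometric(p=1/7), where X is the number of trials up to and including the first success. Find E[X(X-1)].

E[X(X-1)] = E[X² - X] = E[X²] - E[X]
E[X] = 7
E[X²] = Var(X) + (E[X])² = 42 + (7)² = 91
E[X(X-1)] = 91 - 7 = 84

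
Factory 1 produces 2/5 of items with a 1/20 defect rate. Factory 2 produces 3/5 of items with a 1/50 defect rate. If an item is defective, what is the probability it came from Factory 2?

Using Bayes' theorem:
P(F1) = 2/5, P(D|F1) = 1/20
P(F2) = 3/5, P(D|F2) = 1/50
P(D) = P(D|F1)P(F1) + P(D|F2)P(F2)
     = \frac{4}{125}
P(F2|D) = P(D|F2)P(F2) / P(D)
= \frac{3}{8}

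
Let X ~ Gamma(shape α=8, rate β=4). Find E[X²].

Using the identity E[X²] = Var(X) + (E[X])²:
E[X] = 2
Var(X) = \frac{1}{2}
E[X²] = \frac{1}{2} + (2)²
= \frac{9}{2}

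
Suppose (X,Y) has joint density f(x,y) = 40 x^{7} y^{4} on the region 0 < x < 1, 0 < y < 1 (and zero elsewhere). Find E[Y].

E[Y] = ∫_0^1 ∫_0^1 y × f(x,y) dx dy
= \frac{5}{6}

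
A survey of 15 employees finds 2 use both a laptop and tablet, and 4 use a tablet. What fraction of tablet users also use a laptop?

P(A ∩ B) = 2/15
P(B) = 4/15
P(A|B) = P(A ∩ B) / P(B) = (2/15) / (4/15) = 1/2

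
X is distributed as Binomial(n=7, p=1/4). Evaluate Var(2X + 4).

For X ~ Binomial(n=7, p=1/4):
Var(X) = \frac{21}{16}
Var(2X + 4) = (2)² × Var(X) = 4 × \frac{21}{16} = \frac{21}{4}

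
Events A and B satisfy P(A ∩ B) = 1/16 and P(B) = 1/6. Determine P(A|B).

P(A|B) = P(A ∩ B) / P(B)
= (1/16) / (1/6)
= 3/8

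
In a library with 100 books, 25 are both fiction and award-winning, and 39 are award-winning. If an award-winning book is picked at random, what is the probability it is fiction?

P(A ∩ B) = 25/100 = 1/4
P(B) = 39/100
P(A|B) = P(A ∩ B) / P(B) = (1/4) / (39/100) = 25/39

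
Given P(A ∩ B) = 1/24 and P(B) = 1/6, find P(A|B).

P(A|B) = P(A ∩ B) / P(B)
= (1/24) / (1/6)
= 1/4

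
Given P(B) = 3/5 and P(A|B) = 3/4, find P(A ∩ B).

By definition, P(A|B) = P(A ∩ B) / P(B)
So P(A ∩ B) = P(A|B) × P(B)
= 3/4 × 3/5
= 9/20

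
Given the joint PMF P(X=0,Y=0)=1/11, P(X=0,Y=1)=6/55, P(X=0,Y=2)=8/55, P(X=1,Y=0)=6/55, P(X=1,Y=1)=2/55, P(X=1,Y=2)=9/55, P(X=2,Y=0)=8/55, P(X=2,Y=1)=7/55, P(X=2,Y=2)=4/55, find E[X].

First find marginal of X:
P(X=0) = 19/55
P(X=1) = 17/55
P(X=2) = 19/55
E[X] = 0 × 19/55 + 1 × 17/55 + 2 × 19/55 = 1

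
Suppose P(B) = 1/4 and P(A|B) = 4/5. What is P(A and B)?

By definition, P(A|B) = P(A ∩ B) / P(B)
So P(A ∩ B) = P(A|B) × P(B)
= 4/5 × 1/4
= 1/5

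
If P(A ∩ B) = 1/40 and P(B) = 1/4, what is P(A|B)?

P(A|B) = P(A ∩ B) / P(B)
= (1/40) / (1/4)
= 1/10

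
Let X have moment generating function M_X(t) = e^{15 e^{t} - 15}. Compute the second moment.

To find E[X^2], compute M^(2)(0):
M^(1)(t) = 15 e^{t} e^{15 e^{t} - 15}
M^(2)(t) = 225 e^{2 t} e^{15 e^{t} - 15} + 15 e^{t} e^{15 e^{t} - 15}
M^(2)(0) = 240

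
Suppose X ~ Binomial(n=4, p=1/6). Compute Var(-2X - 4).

For X ~ Binomial(n=4, p=1/6):
Var(X) = \frac{5}{9}
Var(-2X - 4) = (-2)² × Var(X) = 4 × \frac{5}{9} = \frac{20}{9}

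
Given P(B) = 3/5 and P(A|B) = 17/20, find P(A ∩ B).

By definition, P(A|B) = P(A ∩ B) / P(B)
So P(A ∩ B) = P(A|B) × P(B)
= 17/20 × 3/5
= 51/100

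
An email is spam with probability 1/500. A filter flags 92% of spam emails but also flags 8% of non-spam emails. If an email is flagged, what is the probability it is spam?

Let D = the rare event, + = positive/flagged.
P(D) = 1/500
P(+|D) = 92/100 = 23/25
P(+|D') = 8/100 = 2/25
P(+) = P(+|D)P(D) + P(+|D')P(D')
     = \frac{23}{25} × \frac{1}{500} + \frac{2}{25} × \frac{499}{500}
     = \frac{1021}{12500}
P(D|+) = P(+|D)P(D)/P(+) = \frac{23}{1021}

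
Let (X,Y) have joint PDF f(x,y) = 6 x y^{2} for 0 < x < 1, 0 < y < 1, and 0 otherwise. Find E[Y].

E[Y] = ∫_0^1 ∫_0^1 y × f(x,y) dx dy
= \frac{3}{4}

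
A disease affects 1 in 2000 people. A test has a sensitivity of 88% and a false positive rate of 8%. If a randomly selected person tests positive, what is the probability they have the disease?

Let D = the rare event, + = positive/flagged.
P(D) = 1/2000
P(+|D) = 88/100 = 22/25
P(+|D') = 8/100 = 2/25
P(+) = P(+|D)P(D) + P(+|D')P(D')
     = \frac{22}{25} × \frac{1}{2000} + \frac{2}{25} × \frac{1999}{2000}
     = \frac{201}{2500}
P(D|+) = P(+|D)P(D)/P(+) = \frac{11}{2010}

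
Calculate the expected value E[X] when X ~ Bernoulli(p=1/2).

For X ~ Bernoulli(p=1/2), the expected value is:
E[X] = \frac{1}{2}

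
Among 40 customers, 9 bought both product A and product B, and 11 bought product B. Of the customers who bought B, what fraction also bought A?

P(A ∩ B) = 9/40
P(B) = 11/40
P(A|B) = P(A ∩ B) / P(B) = (9/40) / (11/40) = 9/11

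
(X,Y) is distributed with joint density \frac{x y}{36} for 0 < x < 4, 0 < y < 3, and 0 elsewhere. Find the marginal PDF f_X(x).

f_X(x) = ∫_0^3 f(x,y) dy
= ∫_0^3 \frac{x y}{36} dy
= \frac{x}{8} for 0 < x < 4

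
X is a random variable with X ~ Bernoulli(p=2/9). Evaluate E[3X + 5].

For X ~ Bernoulli(p=2/9):
E[X] = \frac{2}{9}
E[3X + 5] = 3 × E[X] + 5 = \frac{17}{3}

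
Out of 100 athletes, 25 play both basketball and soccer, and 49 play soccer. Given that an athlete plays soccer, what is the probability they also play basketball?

P(A ∩ B) = 25/100 = 1/4
P(B) = 49/100
P(A|B) = P(A ∩ B) / P(B) = (1/4) / (49/100) = 25/49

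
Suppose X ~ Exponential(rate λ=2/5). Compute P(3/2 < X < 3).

P(3/2 < X < 3) = ∫_{3/2}^{3} f(x) dx
where f(x) = \frac{2 e^{- \frac{2 x}{5}}}{5}
= - \frac{1 - e^{\frac{3}{5}}}{e^{\frac{6}{5}}}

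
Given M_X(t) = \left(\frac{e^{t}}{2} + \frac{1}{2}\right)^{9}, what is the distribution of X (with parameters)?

The MGF M(t) = \left(\frac{e^{t}}{2} + \frac{1}{2}\right)^{9} is the standard form for the Binomial distribution.
Comparing with the known MGF formula identifies: Binomial(n=9, p=1/2)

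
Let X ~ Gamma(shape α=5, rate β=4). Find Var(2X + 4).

For X ~ Gamma(shape α=5, rate β=4):
Var(X) = \frac{5}{16}
Var(2X + 4) = (2)² × Var(X) = 4 × \frac{5}{16} = \frac{5}{4}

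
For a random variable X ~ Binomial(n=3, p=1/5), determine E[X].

For X ~ Binomial(n=3, p=1/5), the expected value is:
E[X] = \frac{3}{5}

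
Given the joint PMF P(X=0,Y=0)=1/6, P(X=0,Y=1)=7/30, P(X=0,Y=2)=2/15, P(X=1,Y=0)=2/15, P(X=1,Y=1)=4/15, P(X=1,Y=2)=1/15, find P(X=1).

P(X=1) = P(X=1,Y=0) + P(X=1,Y=1) + P(X=1,Y=2)
= 2/15 + 4/15 + 1/15
= 7/15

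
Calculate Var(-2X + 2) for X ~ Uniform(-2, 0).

For X ~ Uniform(-2, 0):
Var(X) = \frac{1}{3}
Var(-2X + 2) = (-2)² × Var(X) = 4 × \frac{1}{3} = \frac{4}{3}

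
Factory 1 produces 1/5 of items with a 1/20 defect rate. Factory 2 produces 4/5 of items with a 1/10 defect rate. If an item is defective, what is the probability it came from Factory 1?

Using Bayes' theorem:
P(F1) = 1/5, P(D|F1) = 1/20
P(F2) = 4/5, P(D|F2) = 1/10
P(D) = P(D|F1)P(F1) + P(D|F2)P(F2)
     = \frac{9}{100}
P(F1|D) = P(D|F1)P(F1) / P(D)
= \frac{1}{9}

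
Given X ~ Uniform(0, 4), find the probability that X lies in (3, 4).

P(3 < X < 4) = ∫_{3}^{4} f(x) dx
where f(x) = \frac{1}{4}
= \frac{1}{4}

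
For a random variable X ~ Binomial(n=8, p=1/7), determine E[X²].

Using the identity E[X²] = Var(X) + (E[X])²:
E[X] = \frac{8}{7}
Var(X) = \frac{48}{49}
E[X²] = \frac{48}{49} + (\frac{8}{7})²
= \frac{16}{7}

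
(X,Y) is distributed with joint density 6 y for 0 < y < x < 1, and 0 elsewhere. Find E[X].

f_X(x) = ∫_0^x 6 y dy = 3 x^{2}
E[X] = ∫_0^1 x × (3 x^{2}) dx = \frac{3}{4}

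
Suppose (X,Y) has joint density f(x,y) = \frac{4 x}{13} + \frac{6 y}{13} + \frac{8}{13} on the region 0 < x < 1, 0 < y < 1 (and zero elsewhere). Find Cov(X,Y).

E[XY] = ∫∫ xy × f(x,y) dx dy = \frac{11}{39}
E[X] = \frac{41}{78}
E[Y] = \frac{7}{13}
Cov(X,Y) = E[XY] - E[X]E[Y] = - \frac{1}{1014}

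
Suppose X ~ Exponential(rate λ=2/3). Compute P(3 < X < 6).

P(3 < X < 6) = ∫_{3}^{6} f(x) dx
where f(x) = \frac{2 e^{- \frac{2 x}{3}}}{3}
= - \frac{1 - e^{2}}{e^{4}}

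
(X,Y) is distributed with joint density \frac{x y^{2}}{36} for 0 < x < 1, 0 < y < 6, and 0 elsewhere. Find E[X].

f_X(x) = ∫_0^6 \frac{x y^{2}}{36} dy = 2 x
E[X] = ∫_0^1 x × (2 x) dx = \frac{2}{3}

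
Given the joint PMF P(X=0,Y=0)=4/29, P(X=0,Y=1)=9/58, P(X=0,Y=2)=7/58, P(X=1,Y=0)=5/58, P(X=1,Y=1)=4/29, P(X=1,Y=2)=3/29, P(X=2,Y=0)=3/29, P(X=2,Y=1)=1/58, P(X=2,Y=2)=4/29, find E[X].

First find marginal of X:
P(X=0) = 12/29
P(X=1) = 19/58
P(X=2) = 15/58
E[X] = 0 × 12/29 + 1 × 19/58 + 2 × 15/58 = 49/58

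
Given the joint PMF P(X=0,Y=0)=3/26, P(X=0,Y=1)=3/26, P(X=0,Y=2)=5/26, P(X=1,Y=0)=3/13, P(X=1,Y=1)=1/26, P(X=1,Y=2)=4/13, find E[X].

First find marginal of X:
P(X=0) = 11/26
P(X=1) = 15/26
E[X] = 0 × 11/26 + 1 × 15/26 = 15/26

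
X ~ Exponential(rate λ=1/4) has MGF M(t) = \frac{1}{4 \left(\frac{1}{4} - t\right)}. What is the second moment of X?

To find E[X^2], compute M^(2)(0):
M^(1)(t) = \frac{1}{4 \left(\frac{1}{4} - t\right)^{2}}
M^(2)(t) = \frac{1}{2 \left(\frac{1}{4} - t\right)^{3}}
M^(2)(0) = 32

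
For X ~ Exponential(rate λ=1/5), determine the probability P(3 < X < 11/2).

P(3 < X < 11/2) = ∫_{3}^{11/2} f(x) dx
where f(x) = \frac{e^{- \frac{x}{5}}}{5}
= - \frac{1}{e^{\frac{11}{10}}} + e^{- \frac{3}{5}}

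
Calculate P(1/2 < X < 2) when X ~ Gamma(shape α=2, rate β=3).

P(1/2 < X < 2) = ∫_{1/2}^{2} f(x) dx
where f(x) = 9 x e^{- 3 x}
= - \frac{7}{e^{6}} + \frac{5}{2 e^{\frac{3}{2}}}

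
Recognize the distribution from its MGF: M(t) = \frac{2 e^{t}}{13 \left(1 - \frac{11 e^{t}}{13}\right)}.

The MGF M(t) = \frac{2 e^{t}}{13 \left(1 - \frac{11 e^{t}}{13}\right)} is the standard form for the Geometric distribution.
Comparing with the known MGF formula identifies: Geometric(p=2/13), X = trial number of first success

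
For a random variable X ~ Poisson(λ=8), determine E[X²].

Using the identity E[X²] = Var(X) + (E[X])²:
E[X] = 8
Var(X) = 8
E[X²] = 8 + (8)²
= 72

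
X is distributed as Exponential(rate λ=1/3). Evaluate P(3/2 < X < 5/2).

P(3/2 < X < 5/2) = ∫_{3/2}^{5/2} f(x) dx
where f(x) = \frac{e^{- \frac{x}{3}}}{3}
= - \frac{1}{e^{\frac{5}{6}}} + e^{- \frac{1}{2}}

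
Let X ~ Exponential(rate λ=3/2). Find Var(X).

For X ~ Exponential(rate λ=3/2):
Var(X) = \frac{4}{9}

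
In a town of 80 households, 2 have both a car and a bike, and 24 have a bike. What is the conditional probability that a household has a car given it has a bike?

P(A ∩ B) = 2/80 = 1/40
P(B) = 24/80 = 3/10
P(A|B) = P(A ∩ B) / P(B) = (1/40) / (3/10) = 1/12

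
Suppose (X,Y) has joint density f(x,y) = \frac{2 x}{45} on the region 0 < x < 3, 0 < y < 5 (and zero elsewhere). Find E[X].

f_X(x) = ∫_0^5 \frac{2 x}{45} dy = \frac{2 x}{9}
E[X] = ∫_0^3 x × (\frac{2 x}{9}) dx = 2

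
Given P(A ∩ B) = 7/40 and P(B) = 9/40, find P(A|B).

P(A|B) = P(A ∩ B) / P(B)
= (7/40) / (9/40)
= 7/9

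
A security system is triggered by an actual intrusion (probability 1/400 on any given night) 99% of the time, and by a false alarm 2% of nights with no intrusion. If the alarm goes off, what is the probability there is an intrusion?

Let D = the rare event, + = positive/flagged.
P(D) = 1/400
P(+|D) = 99/100
P(+|D') = 2/100 = 1/50
P(+) = P(+|D)P(D) + P(+|D')P(D')
     = \frac{99}{100} × \frac{1}{400} + \frac{1}{50} × \frac{399}{400}
     = \frac{897}{40000}
P(D|+) = P(+|D)P(D)/P(+) = \frac{33}{299}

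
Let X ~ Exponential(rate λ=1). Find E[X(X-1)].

E[X(X-1)] = E[X² - X] = E[X²] - E[X]
E[X] = 1
E[X²] = Var(X) + (E[X])² = 1 + (1)² = 2
E[X(X-1)] = 2 - 1 = 1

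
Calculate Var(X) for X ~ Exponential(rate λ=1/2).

For X ~ Exponential(rate λ=1/2):
Var(X) = 4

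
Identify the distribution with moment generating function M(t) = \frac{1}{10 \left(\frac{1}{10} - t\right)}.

The MGF M(t) = \frac{1}{10 \left(\frac{1}{10} - t\right)} is the standard form for the Exponential distribution.
Comparing with the known MGF formula identifies: Exponential(rate λ=1/10)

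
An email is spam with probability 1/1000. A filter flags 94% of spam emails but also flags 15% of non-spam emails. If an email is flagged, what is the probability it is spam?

Let D = the rare event, + = positive/flagged.
P(D) = 1/1000
P(+|D) = 94/100 = 47/50
P(+|D') = 15/100 = 3/20
P(+) = P(+|D)P(D) + P(+|D')P(D')
     = \frac{47}{50} × \frac{1}{1000} + \frac{3}{20} × \frac{999}{1000}
     = \frac{15079}{100000}
P(D|+) = P(+|D)P(D)/P(+) = \frac{94}{15079}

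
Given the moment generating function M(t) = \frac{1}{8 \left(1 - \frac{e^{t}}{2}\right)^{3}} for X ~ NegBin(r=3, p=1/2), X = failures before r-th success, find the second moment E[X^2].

To find E[X^2], compute M^(2)(0):
M^(1)(t) = \frac{3 e^{t}}{16 \left(1 - \frac{e^{t}}{2}\right)^{4}}
M^(2)(t) = \frac{3 e^{t}}{16 \left(1 - \frac{e^{t}}{2}\right)^{4}} + \frac{3 e^{2 t}}{8 \left(1 - \frac{e^{t}}{2}\right)^{5}}
M^(2)(0) = 15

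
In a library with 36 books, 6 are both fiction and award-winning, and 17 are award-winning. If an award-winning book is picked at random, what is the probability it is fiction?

P(A ∩ B) = 6/36 = 1/6
P(B) = 17/36
P(A|B) = P(A ∩ B) / P(B) = (1/6) / (17/36) = 6/17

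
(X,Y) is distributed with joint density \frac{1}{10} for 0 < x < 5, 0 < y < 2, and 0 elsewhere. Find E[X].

f_X(x) = ∫_0^2 \frac{1}{10} dy = \frac{1}{5}
E[X] = ∫_0^5 x × (\frac{1}{5}) dx = \frac{5}{2}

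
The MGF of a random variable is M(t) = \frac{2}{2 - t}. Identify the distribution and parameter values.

The MGF M(t) = \frac{2}{2 - t} is the standard form for the Exponential distribution.
Comparing with the known MGF formula identifies: Exponential(rate λ=2)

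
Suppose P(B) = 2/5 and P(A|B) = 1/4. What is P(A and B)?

By definition, P(A|B) = P(A ∩ B) / P(B)
So P(A ∩ B) = P(A|B) × P(B)
= 1/4 × 2/5
= 1/10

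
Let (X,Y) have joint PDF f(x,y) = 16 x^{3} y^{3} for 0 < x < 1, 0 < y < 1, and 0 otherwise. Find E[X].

E[X] = ∫_0^1 ∫_0^1 x × f(x,y) dy dx
= ∫_0^1 ∫_0^1 x × (16 x^{3} y^{3}) dy dx
= \frac{4}{5}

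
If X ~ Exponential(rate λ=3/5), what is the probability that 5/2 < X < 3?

P(5/2 < X < 3) = ∫_{5/2}^{3} f(x) dx
where f(x) = \frac{3 e^{- \frac{3 x}{5}}}{5}
= - \frac{1}{e^{\frac{9}{5}}} + e^{- \frac{3}{2}}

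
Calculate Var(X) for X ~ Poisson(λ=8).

For X ~ Poisson(λ=8):
Var(X) = 8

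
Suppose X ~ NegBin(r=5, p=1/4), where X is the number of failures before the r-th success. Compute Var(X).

For X ~ NegBin(r=5, p=1/4), where X is the number of failures before the r-th success:
Var(X) = 60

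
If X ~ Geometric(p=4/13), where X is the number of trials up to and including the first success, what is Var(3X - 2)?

For X ~ Geometric(p=4/13), where X is the number of trials up to and including the first success:
Var(X) = \frac{117}{16}
Var(3X - 2) = (3)² × Var(X) = 9 × \frac{117}{16} = \frac{1053}{16}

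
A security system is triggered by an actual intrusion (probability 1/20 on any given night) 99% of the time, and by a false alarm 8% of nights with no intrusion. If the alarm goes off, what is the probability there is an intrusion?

Let D = the rare event, + = positive/flagged.
P(D) = 1/20
P(+|D) = 99/100
P(+|D') = 8/100 = 2/25
P(+) = P(+|D)P(D) + P(+|D')P(D')
     = \frac{99}{100} × \frac{1}{20} + \frac{2}{25} × \frac{19}{20}
     = \frac{251}{2000}
P(D|+) = P(+|D)P(D)/P(+) = \frac{99}{251}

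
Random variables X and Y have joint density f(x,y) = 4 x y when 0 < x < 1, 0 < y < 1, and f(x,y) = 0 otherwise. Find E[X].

E[X] = ∫_0^1 ∫_0^1 x × f(x,y) dy dx
= ∫_0^1 ∫_0^1 x × (4 x y) dy dx
= \frac{2}{3}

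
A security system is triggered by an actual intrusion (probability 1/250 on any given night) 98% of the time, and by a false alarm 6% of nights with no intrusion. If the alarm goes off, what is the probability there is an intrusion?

Let D = the rare event, + = positive/flagged.
P(D) = 1/250
P(+|D) = 98/100 = 49/50
P(+|D') = 6/100 = 3/50
P(+) = P(+|D)P(D) + P(+|D')P(D')
     = \frac{49}{50} × \frac{1}{250} + \frac{3}{50} × \frac{249}{250}
     = \frac{199}{3125}
P(D|+) = P(+|D)P(D)/P(+) = \frac{49}{796}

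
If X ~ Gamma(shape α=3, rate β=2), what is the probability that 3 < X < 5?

P(3 < X < 5) = ∫_{3}^{5} f(x) dx
where f(x) = 4 x^{2} e^{- 2 x}
= \frac{-61 + 25 e^{4}}{e^{10}}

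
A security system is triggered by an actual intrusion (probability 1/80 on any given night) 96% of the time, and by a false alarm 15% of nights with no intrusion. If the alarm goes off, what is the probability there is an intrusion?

Let D = the rare event, + = positive/flagged.
P(D) = 1/80
P(+|D) = 96/100 = 24/25
P(+|D') = 15/100 = 3/20
P(+) = P(+|D)P(D) + P(+|D')P(D')
     = \frac{24}{25} × \frac{1}{80} + \frac{3}{20} × \frac{79}{80}
     = \frac{1281}{8000}
P(D|+) = P(+|D)P(D)/P(+) = \frac{32}{427}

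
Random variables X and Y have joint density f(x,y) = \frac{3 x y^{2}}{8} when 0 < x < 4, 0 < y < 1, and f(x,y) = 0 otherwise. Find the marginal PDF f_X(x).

f_X(x) = ∫_0^1 f(x,y) dy
= ∫_0^1 \frac{3 x y^{2}}{8} dy
= \frac{x}{8} for 0 < x < 4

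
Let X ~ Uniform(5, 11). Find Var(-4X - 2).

For X ~ Uniform(5, 11):
Var(X) = 3
Var(-4X - 2) = (-4)² × Var(X) = 16 × 3 = 48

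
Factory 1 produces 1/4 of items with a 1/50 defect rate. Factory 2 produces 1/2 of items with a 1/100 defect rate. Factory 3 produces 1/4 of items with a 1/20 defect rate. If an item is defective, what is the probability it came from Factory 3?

Using Bayes' theorem:
P(F1) = 1/4, P(D|F1) = 1/50
P(F2) = 1/2, P(D|F2) = 1/100
P(F3) = 1/4, P(D|F3) = 1/20
P(D) = P(D|F1)P(F1) + P(D|F2)P(F2) + P(D|F3)P(F3)
     = \frac{9}{400}
P(F3|D) = P(D|F3)P(F3) / P(D)
= \frac{5}{9}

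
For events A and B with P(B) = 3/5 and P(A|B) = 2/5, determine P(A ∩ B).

By definition, P(A|B) = P(A ∩ B) / P(B)
So P(A ∩ B) = P(A|B) × P(B)
= 2/5 × 3/5
= 6/25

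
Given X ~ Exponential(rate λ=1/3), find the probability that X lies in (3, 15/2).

P(3 < X < 15/2) = ∫_{3}^{15/2} f(x) dx
where f(x) = \frac{e^{- \frac{x}{3}}}{3}
= - \frac{1}{e^{\frac{5}{2}}} + e^{-1}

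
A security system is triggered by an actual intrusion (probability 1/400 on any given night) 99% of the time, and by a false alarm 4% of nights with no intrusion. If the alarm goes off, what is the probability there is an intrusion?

Let D = the rare event, + = positive/flagged.
P(D) = 1/400
P(+|D) = 99/100
P(+|D') = 4/100 = 1/25
P(+) = P(+|D)P(D) + P(+|D')P(D')
     = \frac{99}{100} × \frac{1}{400} + \frac{1}{25} × \frac{399}{400}
     = \frac{339}{8000}
P(D|+) = P(+|D)P(D)/P(+) = \frac{33}{565}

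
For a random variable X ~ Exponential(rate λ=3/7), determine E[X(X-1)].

E[X(X-1)] = E[X² - X] = E[X²] - E[X]
E[X] = \frac{7}{3}
E[X²] = Var(X) + (E[X])² = \frac{49}{9} + (\frac{7}{3})² = \frac{98}{9}
E[X(X-1)] = \frac{98}{9} - \frac{7}{3} = \frac{77}{9}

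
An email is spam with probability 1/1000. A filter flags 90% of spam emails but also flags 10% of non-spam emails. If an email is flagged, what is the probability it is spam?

Let D = the rare event, + = positive/flagged.
P(D) = 1/1000
P(+|D) = 90/100 = 9/10
P(+|D') = 10/100 = 1/10
P(+) = P(+|D)P(D) + P(+|D')P(D')
     = \frac{9}{10} × \frac{1}{1000} + \frac{1}{10} × \frac{999}{1000}
     = \frac{63}{625}
P(D|+) = P(+|D)P(D)/P(+) = \frac{1}{112}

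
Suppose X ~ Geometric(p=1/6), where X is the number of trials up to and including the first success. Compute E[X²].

Using the identity E[X²] = Var(X) + (E[X])²:
E[X] = 6
Var(X) = 30
E[X²] = 30 + (6)²
= 66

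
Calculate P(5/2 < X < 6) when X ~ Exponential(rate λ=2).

P(5/2 < X < 6) = ∫_{5/2}^{6} f(x) dx
where f(x) = 2 e^{- 2 x}
= - \frac{1 - e^{7}}{e^{12}}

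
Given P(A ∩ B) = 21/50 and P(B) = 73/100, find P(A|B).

P(A|B) = P(A ∩ B) / P(B)
= (21/50) / (73/100)
= 42/73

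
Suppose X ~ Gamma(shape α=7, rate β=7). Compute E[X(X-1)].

E[X(X-1)] = E[X² - X] = E[X²] - E[X]
E[X] = 1
E[X²] = Var(X) + (E[X])² = \frac{1}{7} + (1)² = \frac{8}{7}
E[X(X-1)] = \frac{8}{7} - 1 = \frac{1}{7}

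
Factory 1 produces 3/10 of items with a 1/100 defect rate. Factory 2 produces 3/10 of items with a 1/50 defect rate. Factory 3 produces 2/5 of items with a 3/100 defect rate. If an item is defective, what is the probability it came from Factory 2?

Using Bayes' theorem:
P(F1) = 3/10, P(D|F1) = 1/100
P(F2) = 3/10, P(D|F2) = 1/50
P(F3) = 2/5, P(D|F3) = 3/100
P(D) = P(D|F1)P(F1) + P(D|F2)P(F2) + P(D|F3)P(F3)
     = \frac{21}{1000}
P(F2|D) = P(D|F2)P(F2) / P(D)
= \frac{2}{7}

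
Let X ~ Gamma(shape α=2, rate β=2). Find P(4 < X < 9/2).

P(4 < X < 9/2) = ∫_{4}^{9/2} f(x) dx
where f(x) = 4 x e^{- 2 x}
= \frac{-10 + 9 e}{e^{9}}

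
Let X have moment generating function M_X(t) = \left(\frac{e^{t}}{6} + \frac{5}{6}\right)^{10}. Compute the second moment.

To find E[X^2], compute M^(2)(0):
M^(1)(t) = \frac{5 \left(\frac{e^{t}}{6} + \frac{5}{6}\right)^{9} e^{t}}{3}
M^(2)(t) = \frac{5 \left(\frac{e^{t}}{6} + \frac{5}{6}\right)^{9} e^{t}}{3} + \frac{5 \left(\frac{e^{t}}{6} + \frac{5}{6}\right)^{8} e^{2 t}}{2}
M^(2)(0) = \frac{25}{6}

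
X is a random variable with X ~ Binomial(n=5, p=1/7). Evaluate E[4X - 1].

For X ~ Binomial(n=5, p=1/7):
E[X] = \frac{5}{7}
E[4X - 1] = 4 × E[X] - 1 = \frac{13}{7}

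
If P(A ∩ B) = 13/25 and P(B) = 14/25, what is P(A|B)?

P(A|B) = P(A ∩ B) / P(B)
= (13/25) / (14/25)
= 13/14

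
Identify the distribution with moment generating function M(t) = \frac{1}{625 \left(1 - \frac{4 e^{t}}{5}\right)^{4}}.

The MGF M(t) = \frac{1}{625 \left(1 - \frac{4 e^{t}}{5}\right)^{4}} is the standard form for the NegativeBinomial distribution.
Comparing with the known MGF formula identifies: NegBin(r=4, p=1/5), X = failures before r-th success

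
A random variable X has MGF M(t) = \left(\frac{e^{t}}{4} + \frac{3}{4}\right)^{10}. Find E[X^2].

To find E[X^2], compute M^(2)(0):
M^(1)(t) = \frac{5 \left(\frac{e^{t}}{4} + \frac{3}{4}\right)^{9} e^{t}}{2}
M^(2)(t) = \frac{5 \left(\frac{e^{t}}{4} + \frac{3}{4}\right)^{9} e^{t}}{2} + \frac{45 \left(\frac{e^{t}}{4} + \frac{3}{4}\right)^{8} e^{2 t}}{8}
M^(2)(0) = \frac{65}{8}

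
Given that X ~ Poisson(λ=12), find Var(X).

For X ~ Poisson(λ=12):
Var(X) = 12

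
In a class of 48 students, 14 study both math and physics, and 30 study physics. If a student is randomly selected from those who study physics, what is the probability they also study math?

P(A ∩ B) = 14/48 = 7/24
P(B) = 30/48 = 5/8
P(A|B) = P(A ∩ B) / P(B) = (7/24) / (5/8) = 7/15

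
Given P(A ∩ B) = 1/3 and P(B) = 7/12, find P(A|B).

P(A|B) = P(A ∩ B) / P(B)
= (1/3) / (7/12)
= 4/7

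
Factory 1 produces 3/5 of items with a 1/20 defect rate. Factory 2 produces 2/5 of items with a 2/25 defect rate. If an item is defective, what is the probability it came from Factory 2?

Using Bayes' theorem:
P(F1) = 3/5, P(D|F1) = 1/20
P(F2) = 2/5, P(D|F2) = 2/25
P(D) = P(D|F1)P(F1) + P(D|F2)P(F2)
     = \frac{31}{500}
P(F2|D) = P(D|F2)P(F2) / P(D)
= \frac{16}{31}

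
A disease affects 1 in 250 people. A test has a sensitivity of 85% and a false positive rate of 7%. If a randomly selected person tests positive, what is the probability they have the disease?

Let D = the rare event, + = positive/flagged.
P(D) = 1/250
P(+|D) = 85/100 = 17/20
P(+|D') = 7/100
P(+) = P(+|D)P(D) + P(+|D')P(D')
     = \frac{17}{20} × \frac{1}{250} + \frac{7}{100} × \frac{249}{250}
     = \frac{457}{6250}
P(D|+) = P(+|D)P(D)/P(+) = \frac{85}{1828}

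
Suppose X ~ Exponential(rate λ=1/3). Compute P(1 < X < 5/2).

P(1 < X < 5/2) = ∫_{1}^{5/2} f(x) dx
where f(x) = \frac{e^{- \frac{x}{3}}}{3}
= - \frac{1}{e^{\frac{5}{6}}} + e^{- \frac{1}{3}}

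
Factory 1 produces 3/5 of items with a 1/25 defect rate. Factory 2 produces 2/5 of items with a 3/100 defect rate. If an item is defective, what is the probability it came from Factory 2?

Using Bayes' theorem:
P(F1) = 3/5, P(D|F1) = 1/25
P(F2) = 2/5, P(D|F2) = 3/100
P(D) = P(D|F1)P(F1) + P(D|F2)P(F2)
     = \frac{9}{250}
P(F2|D) = P(D|F2)P(F2) / P(D)
= \frac{1}{3}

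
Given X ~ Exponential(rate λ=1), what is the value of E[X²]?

Using the identity E[X²] = Var(X) + (E[X])²:
E[X] = 1
Var(X) = 1
E[X²] = 1 + (1)²
= 2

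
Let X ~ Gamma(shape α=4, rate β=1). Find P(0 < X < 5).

P(0 < X < 5) = ∫_{0}^{5} f(x) dx
where f(x) = \frac{x^{3} e^{- x}}{6}
= 1 - \frac{118}{3 e^{5}}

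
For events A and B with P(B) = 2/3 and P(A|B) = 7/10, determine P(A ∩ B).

By definition, P(A|B) = P(A ∩ B) / P(B)
So P(A ∩ B) = P(A|B) × P(B)
= 7/10 × 2/3
= 7/15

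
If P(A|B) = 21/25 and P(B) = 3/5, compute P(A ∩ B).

By definition, P(A|B) = P(A ∩ B) / P(B)
So P(A ∩ B) = P(A|B) × P(B)
= 21/25 × 3/5
= 63/125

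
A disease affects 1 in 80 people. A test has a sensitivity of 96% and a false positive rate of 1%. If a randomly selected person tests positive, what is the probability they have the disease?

Let D = the rare event, + = positive/flagged.
P(D) = 1/80
P(+|D) = 96/100 = 24/25
P(+|D') = 1/100
P(+) = P(+|D)P(D) + P(+|D')P(D')
     = \frac{24}{25} × \frac{1}{80} + \frac{1}{100} × \frac{79}{80}
     = \frac{7}{320}
P(D|+) = P(+|D)P(D)/P(+) = \frac{96}{175}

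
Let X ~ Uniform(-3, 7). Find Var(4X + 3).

For X ~ Uniform(-3, 7):
Var(X) = \frac{25}{3}
Var(4X + 3) = (4)² × Var(X) = 16 × \frac{25}{3} = \frac{400}{3}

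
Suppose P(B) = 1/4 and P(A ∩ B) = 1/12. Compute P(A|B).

P(A|B) = P(A ∩ B) / P(B)
= (1/12) / (1/4)
= 1/3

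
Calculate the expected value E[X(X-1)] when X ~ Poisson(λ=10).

E[X(X-1)] = E[X² - X] = E[X²] - E[X]
E[X] = 10
E[X²] = Var(X) + (E[X])² = 10 + (10)² = 110
E[X(X-1)] = 110 - 10 = 100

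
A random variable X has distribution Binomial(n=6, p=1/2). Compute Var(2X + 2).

For X ~ Binomial(n=6, p=1/2):
Var(X) = \frac{3}{2}
Var(2X + 2) = (2)² × Var(X) = 4 × \frac{3}{2} = 6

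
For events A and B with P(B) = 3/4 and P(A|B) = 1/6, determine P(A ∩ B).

By definition, P(A|B) = P(A ∩ B) / P(B)
So P(A ∩ B) = P(A|B) × P(B)
= 1/6 × 3/4
= 1/8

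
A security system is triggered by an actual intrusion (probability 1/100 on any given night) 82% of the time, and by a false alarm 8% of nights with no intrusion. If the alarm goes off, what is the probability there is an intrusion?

Let D = the rare event, + = positive/flagged.
P(D) = 1/100
P(+|D) = 82/100 = 41/50
P(+|D') = 8/100 = 2/25
P(+) = P(+|D)P(D) + P(+|D')P(D')
     = \frac{41}{50} × \frac{1}{100} + \frac{2}{25} × \frac{99}{100}
     = \frac{437}{5000}
P(D|+) = P(+|D)P(D)/P(+) = \frac{41}{437}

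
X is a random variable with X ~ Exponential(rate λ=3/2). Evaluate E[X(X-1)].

E[X(X-1)] = E[X² - X] = E[X²] - E[X]
E[X] = \frac{2}{3}
E[X²] = Var(X) + (E[X])² = \frac{4}{9} + (\frac{2}{3})² = \frac{8}{9}
E[X(X-1)] = \frac{8}{9} - \frac{2}{3} = \frac{2}{9}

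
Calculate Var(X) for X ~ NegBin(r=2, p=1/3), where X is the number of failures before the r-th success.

For X ~ NegBin(r=2, p=1/3), where X is the number of failures before the r-th success:
Var(X) = 12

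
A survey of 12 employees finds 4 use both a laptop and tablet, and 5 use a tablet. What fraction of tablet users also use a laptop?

P(A ∩ B) = 4/12 = 1/3
P(B) = 5/12
P(A|B) = P(A ∩ B) / P(B) = (1/3) / (5/12) = 4/5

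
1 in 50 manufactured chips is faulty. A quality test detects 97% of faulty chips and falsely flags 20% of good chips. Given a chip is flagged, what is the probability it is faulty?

Let D = the rare event, + = positive/flagged.
P(D) = 1/50
P(+|D) = 97/100
P(+|D') = 20/100 = 1/5
P(+) = P(+|D)P(D) + P(+|D')P(D')
     = \frac{97}{100} × \frac{1}{50} + \frac{1}{5} × \frac{49}{50}
     = \frac{1077}{5000}
P(D|+) = P(+|D)P(D)/P(+) = \frac{97}{1077}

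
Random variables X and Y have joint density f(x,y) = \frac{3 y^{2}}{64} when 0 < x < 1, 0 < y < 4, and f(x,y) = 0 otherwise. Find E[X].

f_X(x) = ∫_0^4 \frac{3 y^{2}}{64} dy = 1
E[X] = ∫_0^1 x × (1) dx = \frac{1}{2}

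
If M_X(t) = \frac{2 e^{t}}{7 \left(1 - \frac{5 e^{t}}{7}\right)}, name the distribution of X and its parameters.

The MGF M(t) = \frac{2 e^{t}}{7 \left(1 - \frac{5 e^{t}}{7}\right)} is the standard form for the Geometric distribution.
Comparing with the known MGF formula identifies: Geometric(p=2/7), X = trial number of first success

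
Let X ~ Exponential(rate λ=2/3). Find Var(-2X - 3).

For X ~ Exponential(rate λ=2/3):
Var(X) = \frac{9}{4}
Var(-2X - 3) = (-2)² × Var(X) = 4 × \frac{9}{4} = 9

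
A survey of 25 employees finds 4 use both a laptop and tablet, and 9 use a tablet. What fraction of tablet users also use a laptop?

P(A ∩ B) = 4/25
P(B) = 9/25
P(A|B) = P(A ∩ B) / P(B) = (4/25) / (9/25) = 4/9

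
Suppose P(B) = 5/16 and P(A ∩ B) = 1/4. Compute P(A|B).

P(A|B) = P(A ∩ B) / P(B)
= (1/4) / (5/16)
= 4/5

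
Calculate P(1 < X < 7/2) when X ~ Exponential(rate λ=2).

P(1 < X < 7/2) = ∫_{1}^{7/2} f(x) dx
where f(x) = 2 e^{- 2 x}
= - \frac{1 - e^{5}}{e^{7}}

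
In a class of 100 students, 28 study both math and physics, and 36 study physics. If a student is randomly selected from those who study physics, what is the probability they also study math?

P(A ∩ B) = 28/100 = 7/25
P(B) = 36/100 = 9/25
P(A|B) = P(A ∩ B) / P(B) = (7/25) / (9/25) = 7/9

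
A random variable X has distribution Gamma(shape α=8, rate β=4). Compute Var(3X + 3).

For X ~ Gamma(shape α=8, rate β=4):
Var(X) = \frac{1}{2}
Var(3X + 3) = (3)² × Var(X) = 9 × \frac{1}{2} = \frac{9}{2}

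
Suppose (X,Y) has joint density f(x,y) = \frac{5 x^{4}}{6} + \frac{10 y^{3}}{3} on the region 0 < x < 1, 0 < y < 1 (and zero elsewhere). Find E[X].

E[X] = ∫_0^1 ∫_0^1 x × f(x,y) dy dx
= ∫_0^1 ∫_0^1 x × (\frac{5 x^{4}}{6} + \frac{10 y^{3}}{3}) dy dx
= \frac{5}{9}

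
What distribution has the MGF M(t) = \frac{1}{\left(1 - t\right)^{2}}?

The MGF M(t) = \frac{1}{\left(1 - t\right)^{2}} is the standard form for the Gamma distribution.
Comparing with the known MGF formula identifies: Gamma(shape α=2, rate β=1)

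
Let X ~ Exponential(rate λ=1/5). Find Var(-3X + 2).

For X ~ Exponential(rate λ=1/5):
Var(X) = 25
Var(-3X + 2) = (-3)² × Var(X) = 9 × 25 = 225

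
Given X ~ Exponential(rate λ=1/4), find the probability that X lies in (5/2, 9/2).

P(5/2 < X < 9/2) = ∫_{5/2}^{9/2} f(x) dx
where f(x) = \frac{e^{- \frac{x}{4}}}{4}
= - \frac{1 - e^{\frac{1}{2}}}{e^{\frac{9}{8}}}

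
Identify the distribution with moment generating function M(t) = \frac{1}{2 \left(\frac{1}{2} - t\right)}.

The MGF M(t) = \frac{1}{2 \left(\frac{1}{2} - t\right)} is the standard form for the Exponential distribution.
Comparing with the known MGF formula identifies: Exponential(rate λ=1/2)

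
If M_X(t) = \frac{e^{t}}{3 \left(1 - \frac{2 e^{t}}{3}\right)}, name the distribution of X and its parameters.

The MGF M(t) = \frac{e^{t}}{3 \left(1 - \frac{2 e^{t}}{3}\right)} is the standard form for the Geometric distribution.
Comparing with the known MGF formula identifies: Geometric(p=1/3), X = trial number of first success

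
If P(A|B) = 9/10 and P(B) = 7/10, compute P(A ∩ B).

By definition, P(A|B) = P(A ∩ B) / P(B)
So P(A ∩ B) = P(A|B) × P(B)
= 9/10 × 7/10
= 63/100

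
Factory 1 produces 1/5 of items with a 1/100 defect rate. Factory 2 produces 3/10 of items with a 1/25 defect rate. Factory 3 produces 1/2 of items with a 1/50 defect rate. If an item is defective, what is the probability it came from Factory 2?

Using Bayes' theorem:
P(F1) = 1/5, P(D|F1) = 1/100
P(F2) = 3/10, P(D|F2) = 1/25
P(F3) = 1/2, P(D|F3) = 1/50
P(D) = P(D|F1)P(F1) + P(D|F2)P(F2) + P(D|F3)P(F3)
     = \frac{3}{125}
P(F2|D) = P(D|F2)P(F2) / P(D)
= \frac{1}{2}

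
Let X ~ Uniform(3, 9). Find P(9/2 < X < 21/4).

P(9/2 < X < 21/4) = ∫_{9/2}^{21/4} f(x) dx
where f(x) = \frac{1}{6}
= \frac{1}{8}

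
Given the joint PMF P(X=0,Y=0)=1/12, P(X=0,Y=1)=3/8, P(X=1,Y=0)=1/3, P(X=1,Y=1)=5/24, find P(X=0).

P(X=0) = P(X=0,Y=0) + P(X=0,Y=1)
= 1/12 + 3/8
= 11/24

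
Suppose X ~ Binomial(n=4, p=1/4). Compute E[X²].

Using the identity E[X²] = Var(X) + (E[X])²:
E[X] = 1
Var(X) = \frac{3}{4}
E[X²] = \frac{3}{4} + (1)²
= \frac{7}{4}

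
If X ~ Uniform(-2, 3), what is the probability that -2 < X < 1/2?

P(-2 < X < 1/2) = ∫_{-2}^{1/2} f(x) dx
where f(x) = \frac{1}{5}
= \frac{1}{2}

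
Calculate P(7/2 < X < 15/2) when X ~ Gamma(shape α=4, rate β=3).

P(7/2 < X < 15/2) = ∫_{7/2}^{15/2} f(x) dx
where f(x) = \frac{27 x^{3} e^{- 3 x}}{2}
= \frac{-34801 + 4153 e^{12}}{16 e^{\frac{45}{2}}}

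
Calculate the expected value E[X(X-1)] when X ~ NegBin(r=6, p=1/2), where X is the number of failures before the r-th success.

E[X(X-1)] = E[X² - X] = E[X²] - E[X]
E[X] = 6
E[X²] = Var(X) + (E[X])² = 12 + (6)² = 48
E[X(X-1)] = 48 - 6 = 42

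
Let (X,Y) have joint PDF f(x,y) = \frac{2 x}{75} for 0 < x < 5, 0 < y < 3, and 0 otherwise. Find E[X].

f_X(x) = ∫_0^3 \frac{2 x}{75} dy = \frac{2 x}{25}
E[X] = ∫_0^5 x × (\frac{2 x}{25}) dx = \frac{10}{3}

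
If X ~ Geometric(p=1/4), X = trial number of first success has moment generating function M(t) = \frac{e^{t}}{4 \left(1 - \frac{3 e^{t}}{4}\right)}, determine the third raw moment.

To find E[X^3], compute M^(3)(0):
M^(1)(t) = \frac{e^{t}}{4 \left(1 - \frac{3 e^{t}}{4}\right)} + \frac{3 e^{2 t}}{16 \left(1 - \frac{3 e^{t}}{4}\right)^{2}}
M^(2)(t) = \frac{e^{t}}{4 \left(1 - \frac{3 e^{t}}{4}\right)} + \frac{9 e^{2 t}}{16 \left(1 - \frac{3 e^{t}}{4}\right)^{2}} + \frac{9 e^{3 t}}{32 \left(1 - \frac{3 e^{t}}{4}\right)^{3}}
M^(3)(t) = \frac{e^{t}}{4 \left(1 - \frac{3 e^{t}}{4}\right)} + \frac{21 e^{2 t}}{16 \left(1 - \frac{3 e^{t}}{4}\right)^{2}} + \frac{27 e^{3 t}}{16 \left(1 - \frac{3 e^{t}}{4}\right)^{3}} + \frac{81 e^{4 t}}{128 \left(1 - \frac{3 e^{t}}{4}\right)^{4}}
M^(3)(0) = 292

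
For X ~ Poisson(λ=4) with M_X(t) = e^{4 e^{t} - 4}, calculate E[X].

To find E[X], compute M^(1)(0):
M^(1)(t) = 4 e^{t} e^{4 e^{t} - 4}
M^(1)(0) = 4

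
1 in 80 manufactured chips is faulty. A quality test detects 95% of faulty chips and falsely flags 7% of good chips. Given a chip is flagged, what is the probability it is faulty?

Let D = the rare event, + = positive/flagged.
P(D) = 1/80
P(+|D) = 95/100 = 19/20
P(+|D') = 7/100
P(+) = P(+|D)P(D) + P(+|D')P(D')
     = \frac{19}{20} × \frac{1}{80} + \frac{7}{100} × \frac{79}{80}
     = \frac{81}{1000}
P(D|+) = P(+|D)P(D)/P(+) = \frac{95}{648}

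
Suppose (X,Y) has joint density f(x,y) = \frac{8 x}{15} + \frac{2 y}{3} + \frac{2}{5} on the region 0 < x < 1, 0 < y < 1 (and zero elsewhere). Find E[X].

E[X] = ∫_0^1 ∫_0^1 x × f(x,y) dy dx
= ∫_0^1 ∫_0^1 x × (\frac{8 x}{15} + \frac{2 y}{3} + \frac{2}{5}) dy dx
= \frac{49}{90}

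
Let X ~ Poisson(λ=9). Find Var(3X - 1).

For X ~ Poisson(λ=9):
Var(X) = 9
Var(3X - 1) = (3)² × Var(X) = 9 × 9 = 81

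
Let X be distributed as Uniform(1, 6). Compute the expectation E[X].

For X ~ Uniform(1, 6), the expected value is:
E[X] = \frac{7}{2}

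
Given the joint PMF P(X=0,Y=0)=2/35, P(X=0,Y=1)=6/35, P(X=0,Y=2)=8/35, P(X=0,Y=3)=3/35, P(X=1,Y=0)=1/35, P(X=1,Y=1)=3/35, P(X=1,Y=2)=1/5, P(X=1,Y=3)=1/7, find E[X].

First find marginal of X:
P(X=0) = 19/35
P(X=1) = 16/35
E[X] = 0 × 19/35 + 1 × 16/35 = 16/35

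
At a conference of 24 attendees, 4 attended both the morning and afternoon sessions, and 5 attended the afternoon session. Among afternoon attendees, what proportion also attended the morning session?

P(A ∩ B) = 4/24 = 1/6
P(B) = 5/24
P(A|B) = P(A ∩ B) / P(B) = (1/6) / (5/24) = 4/5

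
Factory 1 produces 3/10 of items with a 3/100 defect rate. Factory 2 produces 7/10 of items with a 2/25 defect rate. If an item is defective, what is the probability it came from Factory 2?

Using Bayes' theorem:
P(F1) = 3/10, P(D|F1) = 3/100
P(F2) = 7/10, P(D|F2) = 2/25
P(D) = P(D|F1)P(F1) + P(D|F2)P(F2)
     = \frac{13}{200}
P(F2|D) = P(D|F2)P(F2) / P(D)
= \frac{56}{65}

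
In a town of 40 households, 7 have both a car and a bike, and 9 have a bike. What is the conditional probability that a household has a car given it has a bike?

P(A ∩ B) = 7/40
P(B) = 9/40
P(A|B) = P(A ∩ B) / P(B) = (7/40) / (9/40) = 7/9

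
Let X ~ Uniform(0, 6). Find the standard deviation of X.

For X ~ Uniform(0, 6):
Var(X) = 3
SD(X) = √(Var(X)) = √(3) = \sqrt{3}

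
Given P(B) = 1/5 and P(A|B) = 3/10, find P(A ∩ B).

By definition, P(A|B) = P(A ∩ B) / P(B)
So P(A ∩ B) = P(A|B) × P(B)
= 3/10 × 1/5
= 3/50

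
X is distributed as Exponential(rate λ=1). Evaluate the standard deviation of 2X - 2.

For X ~ Exponential(rate λ=1):
Var(X) = 1
SD(X) = √(Var(X)) = √(1) = 1
SD(2X - 2) = |2| × SD(X) = 2 × 1 = 2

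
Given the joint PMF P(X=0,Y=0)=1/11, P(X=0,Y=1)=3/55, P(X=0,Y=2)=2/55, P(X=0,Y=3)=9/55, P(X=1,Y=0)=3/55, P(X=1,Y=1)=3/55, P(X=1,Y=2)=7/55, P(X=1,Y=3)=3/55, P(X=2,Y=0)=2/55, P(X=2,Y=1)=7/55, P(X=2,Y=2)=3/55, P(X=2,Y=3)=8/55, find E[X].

First find marginal of X:
P(X=0) = 19/55
P(X=1) = 16/55
P(X=2) = 4/11
E[X] = 0 × 19/55 + 1 × 16/55 + 2 × 4/11 = 56/55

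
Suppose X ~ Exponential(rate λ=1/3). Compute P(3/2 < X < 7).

P(3/2 < X < 7) = ∫_{3/2}^{7} f(x) dx
where f(x) = \frac{e^{- \frac{x}{3}}}{3}
= - \frac{1}{e^{\frac{7}{3}}} + e^{- \frac{1}{2}}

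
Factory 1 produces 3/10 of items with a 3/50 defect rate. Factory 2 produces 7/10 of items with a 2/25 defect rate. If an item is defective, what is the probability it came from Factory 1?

Using Bayes' theorem:
P(F1) = 3/10, P(D|F1) = 3/50
P(F2) = 7/10, P(D|F2) = 2/25
P(D) = P(D|F1)P(F1) + P(D|F2)P(F2)
     = \frac{37}{500}
P(F1|D) = P(D|F1)P(F1) / P(D)
= \frac{9}{37}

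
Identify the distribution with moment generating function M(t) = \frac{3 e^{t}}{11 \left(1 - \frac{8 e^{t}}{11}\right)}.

The MGF M(t) = \frac{3 e^{t}}{11 \left(1 - \frac{8 e^{t}}{11}\right)} is the standard form for the Geometric distribution.
Comparing with the known MGF formula identifies: Geometric(p=3/11), X = trial number of first success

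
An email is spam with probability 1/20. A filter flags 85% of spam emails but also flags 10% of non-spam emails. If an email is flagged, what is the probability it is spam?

Let D = the rare event, + = positive/flagged.
P(D) = 1/20
P(+|D) = 85/100 = 17/20
P(+|D') = 10/100 = 1/10
P(+) = P(+|D)P(D) + P(+|D')P(D')
     = \frac{17}{20} × \frac{1}{20} + \frac{1}{10} × \frac{19}{20}
     = \frac{11}{80}
P(D|+) = P(+|D)P(D)/P(+) = \frac{17}{55}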